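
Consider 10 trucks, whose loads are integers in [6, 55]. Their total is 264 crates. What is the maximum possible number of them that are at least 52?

4

If k of the values are ≥ 52, the total is ≥ 52k + 6(10 − k).
Setting 52k + 6(10 − k) ≤ 264 gives 46k ≤ 204, so k ≤ 4.
k = 4 is achieved by 4 values at 52 and 6 at 6, total 244; add 20 to one value (staying below 52) to reach 264.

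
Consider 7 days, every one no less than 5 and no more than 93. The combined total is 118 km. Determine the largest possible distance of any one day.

88

Maximizing one value means minimizing the remaining 6.
The other 6 contribute at least 6 × 5 = 30, leaving at most 118 − 30 = 88.
Since 88 ≤ 93, this is achievable: one at 88 and 6 at 5.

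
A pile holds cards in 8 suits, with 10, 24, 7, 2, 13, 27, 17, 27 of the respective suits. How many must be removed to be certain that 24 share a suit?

In the worst case you take as many as possible of each suit without reaching 24: 10 + 23 + 7 + 2 + 13 + 23 + 17 + 23 = 118.
The next one must give 24 of some suit, so 118 + 1 = 119.

119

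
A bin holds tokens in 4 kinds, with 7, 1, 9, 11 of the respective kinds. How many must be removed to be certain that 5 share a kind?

14

In the worst case you take as many as possible of each kind without reaching 5: 4 + 1 + 4 + 4 = 13.
The next one must give 5 of some kind, so 13 + 1 = 14.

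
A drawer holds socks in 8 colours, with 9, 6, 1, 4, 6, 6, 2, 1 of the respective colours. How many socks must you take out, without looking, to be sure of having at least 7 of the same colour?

In the worst case you take as many as possible of each colour without reaching 7: 6 + 6 + 1 + 4 + 6 + 6 + 2 + 1 = 32.
The next one must give 7 of some colour, so 32 + 1 = 33.

33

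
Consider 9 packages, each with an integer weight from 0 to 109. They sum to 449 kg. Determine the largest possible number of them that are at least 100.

Suppose k of them are at least 100. Those contribute at least 100 each and the other 9 − k at least 0 each.
So the total is at least 100k + 0(9 − k) = 0 + 100k. This must be ≤ 449, giving k ≤ 4.
k = 4 is achieved by 4 values at 100 and 5 at 0, total 400; add 49 to one value (staying below 100) to reach 449.

4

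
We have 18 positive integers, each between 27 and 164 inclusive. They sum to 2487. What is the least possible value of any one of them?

To make one integer as small as possible, make the other 17 as large as possible.
The other 17 can take up 17 × 164 = 2788 ≥ 2487 − 27, so one integer can sit at its floor of 27.
Achievable: one at 27 and the other 17 totalling 2460, which fits since 17 × 27 ≤ 2460 ≤ 17 × 164.

27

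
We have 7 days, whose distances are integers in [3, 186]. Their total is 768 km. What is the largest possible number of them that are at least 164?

4

With k values at 164 or above and the rest at least 3, the sum is at least 21 + 161k.
Since the sum is 768, we need 161k ≤ 747, i.e. k ≤ 4.
k = 4 is achieved by 4 values at 164 and 3 at 3, total 665; add 103 to one value (staying below 164) to reach 768.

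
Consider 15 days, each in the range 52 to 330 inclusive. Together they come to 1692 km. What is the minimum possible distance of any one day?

To make one day as small as possible, make the other 14 as large as possible.
The other 14 can take up 14 × 330 = 4620 ≥ 1692 − 52, so one day can sit at its floor of 52.
Achievable: one at 52 and the other 14 totalling 1640, which fits since 14 × 52 ≤ 1640 ≤ 14 × 330.

52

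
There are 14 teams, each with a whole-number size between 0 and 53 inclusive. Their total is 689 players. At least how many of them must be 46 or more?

Suppose at most 14 − j of them reach 46; then j values are ≤ 45 and the rest ≤ 53.
The total is then ≤ 45·j + 53·(14 − j) = 742 − 8j. For this to be ≥ 689 we need j ≤ 6, so at least 14 − 6 = 8 must reach 46.
Exactly 8 works: 8 values at 53 and 6 at 45 total 694; lower one of the high values by 5 (still ≥ 46) to hit 689.

8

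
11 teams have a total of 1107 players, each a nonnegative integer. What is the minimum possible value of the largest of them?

Some value must be at least ⌈1107/11⌉ = 101, since 11 × 100 = 1100 < 1107.
Equality holds with 7 values of 101 and 4 values of 100.

101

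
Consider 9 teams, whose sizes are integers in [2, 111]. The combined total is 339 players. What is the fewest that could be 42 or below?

Let j be the number exceeding 42. Then the total is ≥ 43·j + 2·(9 − j) = 18 + 41j.
So 41j ≤ 321 and j ≤ 7; hence at least 9 − 7 = 2 are ≤ 42.
Exactly 2 works: 2 values at 2 and 7 at 43 total 305; raise one of the low values by 34 (still ≤ 42) to hit 339.

2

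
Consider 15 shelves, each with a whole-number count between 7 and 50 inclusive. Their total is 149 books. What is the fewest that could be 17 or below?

Let j be the number exceeding 17. Then the total is ≥ 18·j + 7·(15 − j) = 105 + 11j.
So 11j ≤ 44 and j ≤ 4; hence at least 15 − 4 = 11 are ≤ 17.
Exactly 11 works: 11 values at 7 and 4 at 18 total 149.

11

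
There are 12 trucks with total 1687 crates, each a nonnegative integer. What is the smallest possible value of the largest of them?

The 12 values sum to 1687, so their maximum is at least ⌈1687/12⌉ = 141.
Equality holds with 7 values of 141 and 5 values of 140.

141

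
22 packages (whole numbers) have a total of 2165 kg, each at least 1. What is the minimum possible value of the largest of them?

99

The average is 2165/22 > 98, so not all 22 can be 98 or less; the largest is ≥ 99.
Equality holds with 9 values of 99 and 13 values of 98.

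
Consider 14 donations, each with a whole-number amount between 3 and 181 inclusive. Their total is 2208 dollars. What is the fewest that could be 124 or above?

Suppose at most 14 − j of them reach 124; then j values are ≤ 123 and the rest ≤ 181.
The total is then ≤ 123·j + 181·(14 − j) = 2534 − 58j. For this to be ≥ 2208 we need j ≤ 5, so at least 14 − 5 = 9 must reach 124.
Exactly 9 works: 9 values at 181 and 5 at 123 total 2244; lower one of the high values by 36 (still ≥ 124) to hit 2208.

9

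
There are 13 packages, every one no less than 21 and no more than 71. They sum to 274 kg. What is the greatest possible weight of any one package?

Maximizing one value means minimizing the remaining 12.
The other 12 contribute at least 12 × 21 = 252, leaving at most 274 − 252 = 22.
Since 22 ≤ 71, this is achievable: one at 22 and 12 at 21.

22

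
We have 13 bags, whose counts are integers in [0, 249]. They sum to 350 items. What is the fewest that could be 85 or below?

Each value above 85 is at least 86, contributing at least 86 − 0 = 86 above the floor 0.
The sum exceeds the floor total 0 by 350, so at most ⌊350/86⌋ = 4 exceed 85, and at least 9 are ≤ 85.
Exactly 9 works: 9 values at 0 and 4 at 86 total 344; raise one of the low values by 6 (still ≤ 85) to hit 350.

9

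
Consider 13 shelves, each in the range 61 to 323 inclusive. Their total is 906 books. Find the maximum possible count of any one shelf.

174

To make one shelf as large as possible, make the other 12 as small as possible.
The other 12 contribute at least 12 × 61 = 732, leaving at most 906 − 732 = 174.
Since 174 ≤ 323, this is achievable: one at 174 and 12 at 61.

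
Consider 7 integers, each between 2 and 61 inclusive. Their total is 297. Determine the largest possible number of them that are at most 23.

3

Suppose k of them are at most 23. Those contribute at most 23 each and the rest at most 61 each.
So the total is at most 23k + 61(7 − k) = 427 − 38k. This must still be ≥ 297, so k ≤ 3.
k = 3 is achieved by 3 values at 23 and 4 at 61, total 313; lower one of the 61's by 16 (still > 23) to reach 297.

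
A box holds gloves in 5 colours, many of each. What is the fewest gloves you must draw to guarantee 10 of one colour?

You could draw 9 of every colour without reaching 10 of any — 45 in all.
One more forces 10 of some colour, so 45 + 1 = 46.

46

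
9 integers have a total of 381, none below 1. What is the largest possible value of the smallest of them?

The average is 381/9 < 43, so some value is ≤ 42.
Achievable: 6 of them at 42 and 3 at 43 total 381.

42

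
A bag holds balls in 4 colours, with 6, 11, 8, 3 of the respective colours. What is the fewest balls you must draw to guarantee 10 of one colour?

In the worst case you take as many as possible of each colour without reaching 10: 6 + 9 + 8 + 3 = 26.
The next one must give 10 of some colour, so 26 + 1 = 27.

27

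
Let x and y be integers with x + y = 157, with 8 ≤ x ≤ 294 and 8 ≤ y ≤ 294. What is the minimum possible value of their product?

Since x + y is fixed, pushing one of them to its bound minimizes the product.
The extreme feasible split is x = 8, y = 149, giving xy = 1192.

1192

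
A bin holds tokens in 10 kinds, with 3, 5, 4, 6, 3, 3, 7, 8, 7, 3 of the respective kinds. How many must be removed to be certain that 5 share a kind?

In the worst case you take as many as possible of each kind without reaching 5: 3 + 4 + 4 + 4 + 3 + 3 + 4 + 4 + 4 + 3 = 36.
The next one must give 5 of some kind, so 36 + 1 = 37.

37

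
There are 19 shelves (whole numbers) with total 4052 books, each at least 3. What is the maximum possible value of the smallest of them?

The 19 values sum to 4052, so their minimum is at most ⌊4052/19⌋ = 213.
Taking 14 copies of 213 and 5 copies of 214 gives exactly 4052, so 213 is attained.

213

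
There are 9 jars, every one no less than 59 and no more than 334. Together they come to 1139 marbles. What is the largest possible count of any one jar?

334

To make one jar as large as possible, make the other 8 as small as possible.
The other 8 contribute at least 8 × 59 = 472, leaving at most 1139 − 472 = 667.
But each jar is capped at 334, so the maximum is 334.
Achievable: one at 334 and the other 8 totalling 805, which fits since 8 × 59 ≤ 805 ≤ 8 × 334.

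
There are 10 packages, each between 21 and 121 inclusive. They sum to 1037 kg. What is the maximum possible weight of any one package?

121

To make one package as large as possible, make the other 9 as small as possible.
The other 9 contribute at least 9 × 21 = 189, leaving at most 1037 − 189 = 848.
But each package is capped at 121, so the maximum is 121.
Achievable: one at 121 and the other 9 totalling 916, which fits since 9 × 21 ≤ 916 ≤ 9 × 121.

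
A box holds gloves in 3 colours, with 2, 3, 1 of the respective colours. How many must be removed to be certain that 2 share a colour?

In the worst case you take as many as possible of each colour without reaching 2: 1 + 1 + 1 = 3.
The next one must give 2 of some colour, so 3 + 1 = 4.

4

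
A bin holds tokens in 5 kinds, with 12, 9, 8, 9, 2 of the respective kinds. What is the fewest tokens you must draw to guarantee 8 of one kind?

In the worst case you take as many as possible of each kind without reaching 8: 7 + 7 + 7 + 7 + 2 = 30.
The next one must give 8 of some kind, so 30 + 1 = 31.

31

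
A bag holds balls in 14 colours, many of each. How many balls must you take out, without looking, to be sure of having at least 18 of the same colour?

239

You could draw 17 of every colour without reaching 18 of any — 238 in all.
One more forces 18 of some colour, so 238 + 1 = 239.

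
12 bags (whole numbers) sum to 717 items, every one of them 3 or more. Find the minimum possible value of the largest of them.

The 12 values sum to 717, so their maximum is at least ⌈717/12⌉ = 60.
Achievable: 9 of them at 60 and 3 at 59 total 717.

60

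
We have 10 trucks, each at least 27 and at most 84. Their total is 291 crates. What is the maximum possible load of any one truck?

48

To make one truck as large as possible, make the other 9 as small as possible.
The other 9 contribute at least 9 × 27 = 243, leaving at most 291 − 243 = 48.
Since 48 ≤ 84, this is achievable: one at 48 and 9 at 27.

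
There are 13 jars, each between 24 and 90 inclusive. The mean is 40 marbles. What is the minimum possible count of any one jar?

To make one jar as small as possible, make the other 12 as large as possible.
The total is 13 × 40 = 520.
The other 12 can take up 12 × 90 = 1080 ≥ 520 − 24, so one jar can sit at its floor of 24.
Achievable: one at 24 and the other 12 totalling 496, which fits since 12 × 24 ≤ 496 ≤ 12 × 90.

24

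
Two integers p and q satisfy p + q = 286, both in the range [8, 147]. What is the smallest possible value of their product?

Since p + q is fixed, pushing one of them to its bound minimizes the product.
At the endpoint p = 139, q = 286 − 139 = 147, so pq = 139 × 147 = 20433.

20433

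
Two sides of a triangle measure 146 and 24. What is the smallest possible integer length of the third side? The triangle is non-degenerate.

The third side must exceed |146 − 24| = 122.
The smallest integer above 122 is 123.

123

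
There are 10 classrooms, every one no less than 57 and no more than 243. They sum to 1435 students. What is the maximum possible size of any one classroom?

243

Maximizing one value means minimizing the remaining 9.
The other 9 contribute at least 9 × 57 = 513, leaving at most 1435 − 513 = 922.
But each classroom is capped at 243, so the maximum is 243.
Achievable: one at 243 and the other 9 totalling 1192, which fits since 9 × 57 ≤ 1192 ≤ 9 × 243.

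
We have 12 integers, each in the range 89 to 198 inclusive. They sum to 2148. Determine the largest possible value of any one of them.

198

Maximizing one value means minimizing the remaining 11.
The other 11 contribute at least 11 × 89 = 979, leaving at most 2148 − 979 = 1169.
But each integer is capped at 198, so the maximum is 198.
Achievable: one at 198 and the other 11 totalling 1950, which fits since 11 × 89 ≤ 1950 ≤ 11 × 198.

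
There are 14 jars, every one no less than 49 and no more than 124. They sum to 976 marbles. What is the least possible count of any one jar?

To make one jar as small as possible, make the other 13 as large as possible.
The other 13 can take up 13 × 124 = 1612 ≥ 976 − 49, so one jar can sit at its floor of 49.
Achievable: one at 49 and the other 13 totalling 927, which fits since 13 × 49 ≤ 927 ≤ 13 × 124.

49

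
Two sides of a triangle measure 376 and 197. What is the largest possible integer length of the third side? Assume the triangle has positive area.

572

The third side must be less than 376 + 197 = 573.
The largest integer below 573 is 572.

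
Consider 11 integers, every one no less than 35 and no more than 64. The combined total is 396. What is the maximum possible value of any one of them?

46

Maximizing one value means minimizing the remaining 10.
The other 10 contribute at least 10 × 35 = 350, leaving at most 396 − 350 = 46.
Since 46 ≤ 64, this is achievable: one at 46 and 10 at 35.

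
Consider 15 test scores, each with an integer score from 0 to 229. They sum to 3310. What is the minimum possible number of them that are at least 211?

If only k of them are at least 211, the other 15 − k are at most 210, so the total is at most k·229 + (15 − k)·210.
This must reach 3310, so k·229 + (15 − k)·210 ≥ 3310, giving k ≥ 9.
Exactly 9 works: 9 values at 229 and 6 at 210 total 3321; lower one of the high values by 11 (still ≥ 211) to hit 3310.

9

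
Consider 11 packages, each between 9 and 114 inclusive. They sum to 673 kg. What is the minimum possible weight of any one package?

Minimizing one value means maximizing the remaining 10.
The other 10 can take up 10 × 114 = 1140 ≥ 673 − 9, so one package can sit at its floor of 9.
Achievable: one at 9 and the other 10 totalling 664, which fits since 10 × 9 ≤ 664 ≤ 10 × 114.

9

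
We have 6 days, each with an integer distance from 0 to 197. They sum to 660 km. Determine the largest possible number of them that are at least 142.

With k values at 142 or above and the rest at least 0, the sum is at least 0 + 142k.
Since the sum is 660, we need 142k ≤ 660, i.e. k ≤ 4.
k = 4 is achieved by 4 values at 142 and 2 at 0, total 568; add 92 to one value (staying below 142) to reach 660.

4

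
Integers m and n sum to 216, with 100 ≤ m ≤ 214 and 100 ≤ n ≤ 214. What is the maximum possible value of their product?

11664

For a fixed sum, the product mn is largest when m and n are as close as possible.
Taking m = 108 and n = 108 (both in [100, 214]) gives mn = 11664.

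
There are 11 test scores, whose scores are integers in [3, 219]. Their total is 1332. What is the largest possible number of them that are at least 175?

With k values at 175 or above and the rest at least 3, the sum is at least 33 + 172k.
Since the sum is 1332, we need 172k ≤ 1299, i.e. k ≤ 7.
k = 7 is achieved by 7 values at 175 and 4 at 3, total 1237; add 95 to one value (staying below 175) to reach 1332.

7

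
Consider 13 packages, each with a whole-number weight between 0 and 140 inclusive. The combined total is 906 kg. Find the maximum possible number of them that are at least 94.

9

With k values at 94 or above and the rest at least 0, the sum is at least 0 + 94k.
Since the sum is 906, we need 94k ≤ 906, i.e. k ≤ 9.
k = 9 is achieved by 9 values at 94 and 4 at 0, total 846; add 60 to one value (staying below 94) to reach 906.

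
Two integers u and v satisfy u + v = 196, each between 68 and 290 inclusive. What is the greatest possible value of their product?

uv = u(196 − u) is maximized when u is as near 196/2 as the bounds allow.
Taking u = 98 and v = 98 (both in [68, 290]) gives uv = 9604.

9604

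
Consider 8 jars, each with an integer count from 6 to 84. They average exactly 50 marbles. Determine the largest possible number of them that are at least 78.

The total is 8 × 50 = 400.
Suppose k of them are at least 78. Those contribute at least 78 each and the other 8 − k at least 6 each.
So the total is at least 78k + 6(8 − k) = 48 + 72k. This must be ≤ 400, giving k ≤ 4.
k = 4 is achieved by 4 values at 78 and 4 at 6, total 336; add 64 to one value (staying below 78) to reach 400.

4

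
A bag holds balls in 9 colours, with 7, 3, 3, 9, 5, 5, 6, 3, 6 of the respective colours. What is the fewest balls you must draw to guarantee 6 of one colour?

In the worst case you take as many as possible of each colour without reaching 6: 5 + 3 + 3 + 5 + 5 + 5 + 5 + 3 + 5 = 39.
The next one must give 6 of some colour, so 39 + 1 = 40.

40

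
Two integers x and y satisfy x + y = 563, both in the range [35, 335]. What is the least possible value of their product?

Since x + y is fixed, pushing one of them to its bound minimizes the product.
The extreme feasible split is x = 228, y = 335, giving xy = 76380.

76380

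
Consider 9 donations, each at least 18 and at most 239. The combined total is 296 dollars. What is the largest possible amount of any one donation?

To make one donation as large as possible, make the other 8 as small as possible.
The other 8 contribute at least 8 × 18 = 144, leaving at most 296 − 144 = 152.
Since 152 ≤ 239, this is achievable: one at 152 and 8 at 18.

152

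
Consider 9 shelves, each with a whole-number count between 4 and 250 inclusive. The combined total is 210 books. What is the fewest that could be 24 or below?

Each value above 24 is at least 25, contributing at least 25 − 4 = 21 above the floor 4.
The sum exceeds the floor total 36 by 174, so at most ⌊174/21⌋ = 8 exceed 24, and at least 1 are ≤ 24.
Exactly 1 works: 1 value at 4 and 8 at 25 total 204; raise one of the low values by 6 (still ≤ 24) to hit 210.

1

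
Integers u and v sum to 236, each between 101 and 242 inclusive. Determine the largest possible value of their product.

With u + v fixed, uv peaks when the two are closest together.
Taking u = 118 and v = 118 (both in [101, 242]) gives uv = 13924.

13924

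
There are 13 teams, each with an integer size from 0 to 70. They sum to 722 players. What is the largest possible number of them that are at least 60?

Suppose k of them are at least 60. Those contribute at least 60 each and the other 13 − k at least 0 each.
So the total is at least 60k + 0(13 − k) = 0 + 60k. This must be ≤ 722, giving k ≤ 12.
k = 12 is achieved by 12 values at 60 and 1 at 0, total 720; add 2 to one value (staying below 60) to reach 722.

12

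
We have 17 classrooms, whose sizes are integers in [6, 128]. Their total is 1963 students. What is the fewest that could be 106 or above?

Each value short of 106 is at most 105, costing at least 128 − 105 = 23 against the maximum total of 2176.
We can afford to lose at most 2176 − 1963 = 213, so at most ⌊213/23⌋ = 9 fall short, and at least 8 are ≥ 106.
Exactly 8 works: 8 values at 128 and 9 at 105 total 1969; lower one of the high values by 6 (still ≥ 106) to hit 1963.

8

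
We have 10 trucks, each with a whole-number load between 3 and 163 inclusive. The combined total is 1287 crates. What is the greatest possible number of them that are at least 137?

9

Suppose k of them are at least 137. Those contribute at least 137 each and the other 10 − k at least 3 each.
So the total is at least 137k + 3(10 − k) = 30 + 134k. This must be ≤ 1287, giving k ≤ 9.
k = 9 is achieved by 9 values at 137 and 1 at 3, total 1236; add 51 to one value (staying below 137) to reach 1287.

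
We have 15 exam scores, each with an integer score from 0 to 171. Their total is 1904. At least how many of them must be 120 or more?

3

Suppose at most 15 − j of them reach 120; then j values are ≤ 119 and the rest ≤ 171.
The total is then ≤ 119·j + 171·(15 − j) = 2565 − 52j. For this to be ≥ 1904 we need j ≤ 12, so at least 15 − 12 = 3 must reach 120.
Exactly 3 works: 3 values at 171 and 12 at 119 total 1941; lower one of the high values by 37 (still ≥ 120) to hit 1904.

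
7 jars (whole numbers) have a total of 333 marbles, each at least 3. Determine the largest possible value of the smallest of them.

If every one of the 7 were at least 48, the total would be at least 7 × 48 = 336 > 333.
Achievable: 3 of them at 47 and 4 at 48 total 333.

47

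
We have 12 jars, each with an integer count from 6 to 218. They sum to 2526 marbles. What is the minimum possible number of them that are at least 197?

8

If only k of them are at least 197, the other 12 − k are at most 196, so the total is at most k·218 + (12 − k)·196.
This must reach 2526, so k·218 + (12 − k)·196 ≥ 2526, giving k ≥ 8.
Exactly 8 works: 8 values at 218 and 4 at 196 total 2528; lower one of the high values by 2 (still ≥ 197) to hit 2526.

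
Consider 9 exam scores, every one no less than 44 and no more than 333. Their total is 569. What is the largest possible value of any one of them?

217

To make one score as large as possible, make the other 8 as small as possible.
The other 8 contribute at least 8 × 44 = 352, leaving at most 569 − 352 = 217.
Since 217 ≤ 333, this is achievable: one at 217 and 8 at 44.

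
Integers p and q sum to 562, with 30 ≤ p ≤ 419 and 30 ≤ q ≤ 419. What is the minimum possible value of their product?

For a fixed sum, pq is smallest when p and q are as far apart as possible.
At the endpoint p = 143, q = 562 − 143 = 419, so pq = 143 × 419 = 59917.

59917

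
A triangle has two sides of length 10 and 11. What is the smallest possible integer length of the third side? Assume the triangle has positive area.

2

The third side must exceed |10 − 11| = 1.
The smallest integer above 1 is 2.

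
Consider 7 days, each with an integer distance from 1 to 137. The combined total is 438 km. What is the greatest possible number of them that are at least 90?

If k of the values are ≥ 90, the total is ≥ 90k + 1(7 − k).
Setting 90k + 1(7 − k) ≤ 438 gives 89k ≤ 431, so k ≤ 4.
k = 4 is achieved by 4 values at 90 and 3 at 1, total 363; add 75 to one value (staying below 90) to reach 438.

4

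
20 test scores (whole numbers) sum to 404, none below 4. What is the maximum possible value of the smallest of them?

If every one of the 20 were at least 21, the total would be at least 20 × 21 = 420 > 404.
Taking 16 copies of 20 and 4 copies of 21 gives exactly 404, so 20 is attained.

20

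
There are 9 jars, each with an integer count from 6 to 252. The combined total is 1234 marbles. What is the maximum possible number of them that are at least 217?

With k values at 217 or above and the rest at least 6, the sum is at least 54 + 211k.
Since the sum is 1234, we need 211k ≤ 1180, i.e. k ≤ 5.
k = 5 is achieved by 5 values at 217 and 4 at 6, total 1109; add 125 to one value (staying below 217) to reach 1234.

5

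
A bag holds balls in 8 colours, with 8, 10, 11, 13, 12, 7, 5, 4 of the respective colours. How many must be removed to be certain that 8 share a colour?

52

In the worst case you take as many as possible of each colour without reaching 8: 7 + 7 + 7 + 7 + 7 + 7 + 5 + 4 = 51.
The next one must give 8 of some colour, so 51 + 1 = 52.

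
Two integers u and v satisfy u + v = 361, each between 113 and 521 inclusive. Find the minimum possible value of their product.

28024

For a fixed sum, uv is smallest when u and v are as far apart as possible.
At the endpoint u = 113, v = 361 − 113 = 248, so uv = 113 × 248 = 28024.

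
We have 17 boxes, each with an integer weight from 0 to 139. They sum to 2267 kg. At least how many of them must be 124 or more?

11

Suppose at most 17 − j of them reach 124; then j values are ≤ 123 and the rest ≤ 139.
The total is then ≤ 123·j + 139·(17 − j) = 2363 − 16j. For this to be ≥ 2267 we need j ≤ 6, so at least 17 − 6 = 11 must reach 124.
Exactly 11 works: 11 values at 139 and 6 at 123 total 2267.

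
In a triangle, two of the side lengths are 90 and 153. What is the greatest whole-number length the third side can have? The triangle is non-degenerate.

242

The third side must be less than 90 + 153 = 243.
The largest integer below 243 is 242.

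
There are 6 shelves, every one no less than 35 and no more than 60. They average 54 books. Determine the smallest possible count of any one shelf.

To make one shelf as small as possible, make the other 5 as large as possible.
The total is 6 × 54 = 324.
The other 5 can take up 5 × 60 = 300 ≥ 324 − 35, so one shelf can sit at its floor of 35.
Achievable: one at 35 and the other 5 totalling 289, which fits since 5 × 35 ≤ 289 ≤ 5 × 60.

35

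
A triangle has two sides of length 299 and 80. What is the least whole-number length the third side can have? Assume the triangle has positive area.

The third side must exceed |299 − 80| = 219.
The smallest integer above 219 is 220.

220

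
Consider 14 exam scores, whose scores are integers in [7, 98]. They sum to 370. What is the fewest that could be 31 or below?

Let j be the number exceeding 31. Then the total is ≥ 32·j + 7·(14 − j) = 98 + 25j.
So 25j ≤ 272 and j ≤ 10; hence at least 14 − 10 = 4 are ≤ 31.
Exactly 4 works: 4 values at 7 and 10 at 32 total 348; raise one of the low values by 22 (still ≤ 31) to hit 370.

4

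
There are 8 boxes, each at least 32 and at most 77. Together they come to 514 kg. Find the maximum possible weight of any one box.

Maximizing one value means minimizing the remaining 7.
The other 7 contribute at least 7 × 32 = 224, leaving at most 514 − 224 = 290.
But each box is capped at 77, so the maximum is 77.
Achievable: one at 77 and the other 7 totalling 437, which fits since 7 × 32 ≤ 437 ≤ 7 × 77.

77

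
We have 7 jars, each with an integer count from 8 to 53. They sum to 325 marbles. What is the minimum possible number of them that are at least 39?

Suppose at most 7 − j of them reach 39; then j values are ≤ 38 and the rest ≤ 53.
The total is then ≤ 38·j + 53·(7 − j) = 371 − 15j. For this to be ≥ 325 we need j ≤ 3, so at least 7 − 3 = 4 must reach 39.
Exactly 4 works: 4 values at 53 and 3 at 38 total 326; lower one of the high values by 1 (still ≥ 39) to hit 325.

4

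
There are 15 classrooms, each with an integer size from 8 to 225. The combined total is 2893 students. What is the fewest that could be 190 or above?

Suppose at most 15 − j of them reach 190; then j values are ≤ 189 and the rest ≤ 225.
The total is then ≤ 189·j + 225·(15 − j) = 3375 − 36j. For this to be ≥ 2893 we need j ≤ 13, so at least 15 − 13 = 2 must reach 190.
Exactly 2 works: 2 values at 225 and 13 at 189 total 2907; lower one of the high values by 14 (still ≥ 190) to hit 2893.

2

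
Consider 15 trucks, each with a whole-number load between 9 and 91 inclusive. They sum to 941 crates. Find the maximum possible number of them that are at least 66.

Suppose k of them are at least 66. Those contribute at least 66 each and the other 15 − k at least 9 each.
So the total is at least 66k + 9(15 − k) = 135 + 57k. This must be ≤ 941, giving k ≤ 14.
k = 14 is achieved by 14 values at 66 and 1 at 9, total 933; add 8 to one value (staying below 66) to reach 941.

14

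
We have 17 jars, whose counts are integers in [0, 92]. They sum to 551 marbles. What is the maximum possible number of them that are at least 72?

7

Suppose k of them are at least 72. Those contribute at least 72 each and the other 17 − k at least 0 each.
So the total is at least 72k + 0(17 − k) = 0 + 72k. This must be ≤ 551, giving k ≤ 7.
k = 7 is achieved by 7 values at 72 and 10 at 0, total 504; add 47 to one value (staying below 72) to reach 551.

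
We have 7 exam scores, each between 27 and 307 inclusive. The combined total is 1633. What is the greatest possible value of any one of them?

To make one score as large as possible, make the other 6 as small as possible.
The other 6 contribute at least 6 × 27 = 162, leaving at most 1633 − 162 = 1471.
But each score is capped at 307, so the maximum is 307.
Achievable: one at 307 and the other 6 totalling 1326, which fits since 6 × 27 ≤ 1326 ≤ 6 × 307.

307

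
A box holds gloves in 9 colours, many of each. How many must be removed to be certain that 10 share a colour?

You could draw 9 of every colour without reaching 10 of any — 81 in all.
One more forces 10 of some colour, so 81 + 1 = 82.

82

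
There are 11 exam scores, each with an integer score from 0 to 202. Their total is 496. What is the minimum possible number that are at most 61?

3

If only k of them are at most 61, the other 11 − k are at least 62, so the total is at least (11 − k)·62 + k·0.
This is ≤ 496, so (11 − k)·62 + 0k ≤ 496, which gives k ≥ 3.
Exactly 3 works: 3 values at 0 and 8 at 62 total 496.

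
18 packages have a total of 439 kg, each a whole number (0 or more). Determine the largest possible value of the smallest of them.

The average is 439/18 < 25, so some value is ≤ 24.
Equality holds with 11 values of 24 and 7 values of 25.

24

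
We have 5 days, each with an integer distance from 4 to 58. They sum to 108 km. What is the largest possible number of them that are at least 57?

With k values at 57 or above and the rest at least 4, the sum is at least 20 + 53k.
Since the sum is 108, we need 53k ≤ 88, i.e. k ≤ 1.
k = 1 is achieved by 1 value at 57 and 4 at 4, total 73; add 35 to one value (staying below 57) to reach 108.

1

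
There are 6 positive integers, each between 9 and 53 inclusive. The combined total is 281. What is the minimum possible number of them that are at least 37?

4

Each value short of 37 is at most 36, costing at least 53 − 36 = 17 against the maximum total of 318.
We can afford to lose at most 318 − 281 = 37, so at most ⌊37/17⌋ = 2 fall short, and at least 4 are ≥ 37.
Exactly 4 works: 4 values at 53 and 2 at 36 total 284; lower one of the high values by 3 (still ≥ 37) to hit 281.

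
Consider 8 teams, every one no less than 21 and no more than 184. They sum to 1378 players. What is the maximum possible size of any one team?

Maximizing one value means minimizing the remaining 7.
The other 7 contribute at least 7 × 21 = 147, leaving at most 1378 − 147 = 1231.
But each team is capped at 184, so the maximum is 184.
Achievable: one at 184 and the other 7 totalling 1194, which fits since 7 × 21 ≤ 1194 ≤ 7 × 184.

184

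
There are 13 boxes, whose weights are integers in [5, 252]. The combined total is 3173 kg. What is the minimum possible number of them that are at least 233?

Suppose at most 13 − j of them reach 233; then j values are ≤ 232 and the rest ≤ 252.
The total is then ≤ 232·j + 252·(13 − j) = 3276 − 20j. For this to be ≥ 3173 we need j ≤ 5, so at least 13 − 5 = 8 must reach 233.
Exactly 8 works: 8 values at 252 and 5 at 232 total 3176; lower one of the high values by 3 (still ≥ 233) to hit 3173.

8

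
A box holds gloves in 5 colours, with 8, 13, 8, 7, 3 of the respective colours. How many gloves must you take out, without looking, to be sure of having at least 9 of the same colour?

In the worst case you take as many as possible of each colour without reaching 9: 8 + 8 + 8 + 7 + 3 = 34.
The next one must give 9 of some colour, so 34 + 1 = 35.

35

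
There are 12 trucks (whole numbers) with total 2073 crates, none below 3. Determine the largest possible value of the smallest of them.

172

The average is 2073/12 < 173, so some value is ≤ 172.
Equality holds with 3 values of 172 and 9 values of 173.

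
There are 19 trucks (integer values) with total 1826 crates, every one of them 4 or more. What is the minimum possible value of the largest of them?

If every one of the 19 were at most 96, the total would be at most 19 × 96 = 1824 < 1826.
Achievable: 2 of them at 97 and 17 at 96 total 1826.

97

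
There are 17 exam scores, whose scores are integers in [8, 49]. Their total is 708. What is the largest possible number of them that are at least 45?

15

If k of the values are ≥ 45, the total is ≥ 45k + 8(17 − k).
Setting 45k + 8(17 − k) ≤ 708 gives 37k ≤ 572, so k ≤ 15.
k = 15 is achieved by 15 values at 45 and 2 at 8, total 691; add 17 to one value (staying below 45) to reach 708.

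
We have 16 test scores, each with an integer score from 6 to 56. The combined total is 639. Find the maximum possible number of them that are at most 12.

5

Each value at 12 or below falls at least 56 − 12 = 44 short of the ceiling 56.
The ceiling total is 16 × 56 = 896, and we need 639, so at most ⌊(896 − 639)/44⌋ = 5 can be that low.
k = 5 is achieved by 5 values at 12 and 11 at 56, total 676; lower one of the 56's by 37 (still > 12) to reach 639.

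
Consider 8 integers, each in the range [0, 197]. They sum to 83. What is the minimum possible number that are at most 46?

7

If only k of them are at most 46, the other 8 − k are at least 47, so the total is at least (8 − k)·47 + k·0.
This is ≤ 83, so (8 − k)·47 + 0k ≤ 83, which gives k ≥ 7.
Exactly 7 works: 7 values at 0 and 1 at 47 total 47; raise one of the low values by 36 (still ≤ 46) to hit 83.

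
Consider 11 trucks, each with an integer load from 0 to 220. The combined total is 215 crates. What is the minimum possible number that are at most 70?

8

Each value above 70 is at least 71, contributing at least 71 − 0 = 71 above the floor 0.
The sum exceeds the floor total 0 by 215, so at most ⌊215/71⌋ = 3 exceed 70, and at least 8 are ≤ 70.
Exactly 8 works: 8 values at 0 and 3 at 71 total 213; raise one of the low values by 2 (still ≤ 70) to hit 215.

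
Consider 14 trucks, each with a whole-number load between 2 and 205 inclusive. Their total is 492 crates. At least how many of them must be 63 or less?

7

Each value above 63 is at least 64, contributing at least 64 − 2 = 62 above the floor 2.
The sum exceeds the floor total 28 by 464, so at most ⌊464/62⌋ = 7 exceed 63, and at least 7 are ≤ 63.
Exactly 7 works: 7 values at 2 and 7 at 64 total 462; raise one of the low values by 30 (still ≤ 63) to hit 492.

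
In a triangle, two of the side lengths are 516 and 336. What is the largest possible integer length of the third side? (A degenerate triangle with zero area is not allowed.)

851

The third side must be less than 516 + 336 = 852.
The largest integer below 852 is 851.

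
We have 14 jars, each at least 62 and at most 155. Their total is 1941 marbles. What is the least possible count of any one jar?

62

To make one jar as small as possible, make the other 13 as large as possible.
The other 13 can take up 13 × 155 = 2015 ≥ 1941 − 62, so one jar can sit at its floor of 62.
Achievable: one at 62 and the other 13 totalling 1879, which fits since 13 × 62 ≤ 1879 ≤ 13 × 155.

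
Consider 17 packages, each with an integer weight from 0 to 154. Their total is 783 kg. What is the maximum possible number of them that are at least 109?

Suppose k of them are at least 109. Those contribute at least 109 each and the other 17 − k at least 0 each.
So the total is at least 109k + 0(17 − k) = 0 + 109k. This must be ≤ 783, giving k ≤ 7.
k = 7 is achieved by 7 values at 109 and 10 at 0, total 763; add 20 to one value (staying below 109) to reach 783.

7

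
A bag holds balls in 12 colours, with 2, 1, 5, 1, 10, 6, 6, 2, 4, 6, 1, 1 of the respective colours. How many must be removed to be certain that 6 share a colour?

38

In the worst case you take as many as possible of each colour without reaching 6: 2 + 1 + 5 + 1 + 5 + 5 + 5 + 2 + 4 + 5 + 1 + 1 = 37.
The next one must give 6 of some colour, so 37 + 1 = 38.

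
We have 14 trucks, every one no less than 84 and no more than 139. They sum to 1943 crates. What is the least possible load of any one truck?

To make one truck as small as possible, make the other 13 as large as possible.
The other 13 contribute at most 13 × 139 = 1807, leaving at least 1943 − 1807 = 136.
Since 136 ≥ 84, this is achievable: one at 136 and 13 at 139.

136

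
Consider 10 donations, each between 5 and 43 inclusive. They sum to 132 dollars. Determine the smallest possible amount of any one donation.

To make one donation as small as possible, make the other 9 as large as possible.
The other 9 can take up 9 × 43 = 387 ≥ 132 − 5, so one donation can sit at its floor of 5.
Achievable: one at 5 and the other 9 totalling 127, which fits since 9 × 5 ≤ 127 ≤ 9 × 43.

5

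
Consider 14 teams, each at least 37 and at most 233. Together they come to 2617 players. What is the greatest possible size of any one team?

233

Maximizing one value means minimizing the remaining 13.
The other 13 contribute at least 13 × 37 = 481, leaving at most 2617 − 481 = 2136.
But each team is capped at 233, so the maximum is 233.
Achievable: one at 233 and the other 13 totalling 2384, which fits since 13 × 37 ≤ 2384 ≤ 13 × 233.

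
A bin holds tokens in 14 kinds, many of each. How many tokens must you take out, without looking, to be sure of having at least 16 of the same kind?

211

In the worst case you draw 15 of each of the 14 kinds: 14 × 15 = 210.
One more forces 16 of some kind, so 210 + 1 = 211.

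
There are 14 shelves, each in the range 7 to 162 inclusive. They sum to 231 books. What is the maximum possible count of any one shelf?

140

To make one shelf as large as possible, make the other 13 as small as possible.
The other 13 contribute at least 13 × 7 = 91, leaving at most 231 − 91 = 140.
Since 140 ≤ 162, this is achievable: one at 140 and 13 at 7.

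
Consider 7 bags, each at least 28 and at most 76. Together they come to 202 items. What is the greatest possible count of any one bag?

To make one bag as large as possible, make the other 6 as small as possible.
The other 6 contribute at least 6 × 28 = 168, leaving at most 202 − 168 = 34.
Since 34 ≤ 76, this is achievable: one at 34 and 6 at 28.

34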